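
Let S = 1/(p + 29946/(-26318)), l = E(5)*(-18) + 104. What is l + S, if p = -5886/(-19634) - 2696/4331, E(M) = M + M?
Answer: -62663759363605/817161480812 ≈ -76.685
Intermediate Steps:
E(M) = 2*M
p = -13720499/42517427 (p = -5886*(-1/19634) - 2696*1/4331 = 2943/9817 - 2696/4331 = -13720499/42517427 ≈ -0.32270)
l = -76 (l = (2*5)*(-18) + 104 = 10*(-18) + 104 = -180 + 104 = -76)
S = -559486821893/817161480812 (S = 1/(-13720499/42517427 + 29946/(-26318)) = 1/(-13720499/42517427 + 29946*(-1/26318)) = 1/(-13720499/42517427 - 14973/13159) = 1/(-817161480812/559486821893) = -559486821893/817161480812 ≈ -0.68467)
l + S = -76 - 559486821893/817161480812 = -62663759363605/817161480812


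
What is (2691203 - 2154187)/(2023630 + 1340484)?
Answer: 268508/1682057 ≈ 0.15963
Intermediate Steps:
(2691203 - 2154187)/(2023630 + 1340484) = 537016/3364114 = 537016*(1/3364114) = 268508/1682057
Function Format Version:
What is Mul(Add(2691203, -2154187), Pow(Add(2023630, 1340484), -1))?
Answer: Rational(268508, 1682057) ≈ 0.15963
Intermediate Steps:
Mul(Add(2691203, -2154187), Pow(Add(2023630, 1340484), -1)) = Mul(537016, Pow(3364114, -1)) = Mul(537016, Rational(1, 3364114)) = Rational(268508, 1682057)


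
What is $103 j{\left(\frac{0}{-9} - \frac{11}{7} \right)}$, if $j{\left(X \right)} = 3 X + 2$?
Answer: $- \frac{1957}{7} \approx -279.57$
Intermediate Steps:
$j{\left(X \right)} = 2 + 3 X$
$103 j{\left(\frac{0}{-9} - \frac{11}{7} \right)} = 103 \left(2 + 3 \left(\frac{0}{-9} - \frac{11}{7}\right)\right) = 103 \left(2 + 3 \left(0 \left(- \frac{1}{9}\right) - \frac{11}{7}\right)\right) = 103 \left(2 + 3 \left(0 - \frac{11}{7}\right)\right) = 103 \left(2 + 3 \left(- \frac{11}{7}\right)\right) = 103 \left(2 - \frac{33}{7}\right) = 103 \left(- \frac{19}{7}\right) = - \frac{1957}{7}$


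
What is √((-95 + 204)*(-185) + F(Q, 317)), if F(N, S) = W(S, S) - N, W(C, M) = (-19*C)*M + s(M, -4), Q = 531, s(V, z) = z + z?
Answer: I*√1929995 ≈ 1389.2*I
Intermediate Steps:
s(V, z) = 2*z
W(C, M) = -8 - 19*C*M (W(C, M) = (-19*C)*M + 2*(-4) = -19*C*M - 8 = -8 - 19*C*M)
F(N, S) = -8 - N - 19*S² (F(N, S) = (-8 - 19*S*S) - N = (-8 - 19*S²) - N = -8 - N - 19*S²)
√((-95 + 204)*(-185) + F(Q, 317)) = √((-95 + 204)*(-185) + (-8 - 1*531 - 19*317²)) = √(109*(-185) + (-8 - 531 - 19*100489)) = √(-20165 + (-8 - 531 - 1909291)) = √(-20165 - 1909830) = √(-1929995) = I*√1929995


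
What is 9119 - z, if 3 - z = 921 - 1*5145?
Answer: 4892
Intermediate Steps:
z = 4227 (z = 3 - (921 - 1*5145) = 3 - (921 - 5145) = 3 - 1*(-4224) = 3 + 4224 = 4227)
9119 - z = 9119 - 1*4227 = 9119 - 4227 = 4892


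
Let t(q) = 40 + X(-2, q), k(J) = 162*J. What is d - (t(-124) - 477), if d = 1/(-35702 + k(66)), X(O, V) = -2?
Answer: 10979389/25010 ≈ 439.00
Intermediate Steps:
t(q) = 38 (t(q) = 40 - 2 = 38)
d = -1/25010 (d = 1/(-35702 + 162*66) = 1/(-35702 + 10692) = 1/(-25010) = -1/25010 ≈ -3.9984e-5)
d - (t(-124) - 477) = -1/25010 - (38 - 477) = -1/25010 - 1*(-439) = -1/25010 + 439 = 10979389/25010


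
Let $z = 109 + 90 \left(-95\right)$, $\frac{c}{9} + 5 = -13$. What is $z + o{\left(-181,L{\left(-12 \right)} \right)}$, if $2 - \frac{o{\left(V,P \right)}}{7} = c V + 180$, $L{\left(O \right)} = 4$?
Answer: $-214941$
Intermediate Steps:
$c = -162$ ($c = -45 + 9 \left(-13\right) = -45 - 117 = -162$)
$o{\left(V,P \right)} = -1246 + 1134 V$ ($o{\left(V,P \right)} = 14 - 7 \left(- 162 V + 180\right) = 14 - 7 \left(180 - 162 V\right) = 14 + \left(-1260 + 1134 V\right) = -1246 + 1134 V$)
$z = -8441$ ($z = 109 - 8550 = -8441$)
$z + o{\left(-181,L{\left(-12 \right)} \right)} = -8441 + \left(-1246 + 1134 \left(-181\right)\right) = -8441 - 206500 = -214941$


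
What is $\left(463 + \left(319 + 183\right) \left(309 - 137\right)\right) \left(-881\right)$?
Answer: $-76476967$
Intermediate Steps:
$\left(463 + \left(319 + 183\right) \left(309 - 137\right)\right) \left(-881\right) = \left(463 + 502 \cdot 172\right) \left(-881\right) = \left(463 + 86344\right) \left(-881\right) = 86807 \left(-881\right) = -76476967$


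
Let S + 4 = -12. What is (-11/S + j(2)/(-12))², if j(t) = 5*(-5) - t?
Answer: 2209/256 ≈ 8.6289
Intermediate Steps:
j(t) = -25 - t
S = -16 (S = -4 - 12 = -16)
(-11/S + j(2)/(-12))² = (-11/(-16) + (-25 - 1*2)/(-12))² = (-11*(-1/16) + (-25 - 2)*(-1/12))² = (11/16 - 27*(-1/12))² = (11/16 + 9/4)² = (47/16)² = 2209/256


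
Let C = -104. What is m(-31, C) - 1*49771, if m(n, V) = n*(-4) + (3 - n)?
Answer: -49613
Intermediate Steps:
m(n, V) = 3 - 5*n (m(n, V) = -4*n + (3 - n) = 3 - 5*n)
m(-31, C) - 1*49771 = (3 - 5*(-31)) - 1*49771 = (3 + 155) - 49771 = 158 - 49771 = -49613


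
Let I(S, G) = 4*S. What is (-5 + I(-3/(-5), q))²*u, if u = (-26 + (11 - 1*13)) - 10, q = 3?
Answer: -6422/25 ≈ -256.88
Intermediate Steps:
u = -38 (u = (-26 + (11 - 13)) - 10 = (-26 - 2) - 10 = -28 - 10 = -38)
(-5 + I(-3/(-5), q))²*u = (-5 + 4*(-3/(-5)))²*(-38) = (-5 + 4*(-3*(-⅕)))²*(-38) = (-5 + 4*(⅗))²*(-38) = (-5 + 12/5)²*(-38) = (-13/5)²*(-38) = (169/25)*(-38) = -6422/25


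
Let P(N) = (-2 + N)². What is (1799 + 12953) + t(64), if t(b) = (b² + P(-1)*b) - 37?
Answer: 19387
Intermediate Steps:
t(b) = -37 + b² + 9*b (t(b) = (b² + (-2 - 1)²*b) - 37 = (b² + (-3)²*b) - 37 = (b² + 9*b) - 37 = -37 + b² + 9*b)
(1799 + 12953) + t(64) = (1799 + 12953) + (-37 + 64² + 9*64) = 14752 + (-37 + 4096 + 576) = 14752 + 4635 = 19387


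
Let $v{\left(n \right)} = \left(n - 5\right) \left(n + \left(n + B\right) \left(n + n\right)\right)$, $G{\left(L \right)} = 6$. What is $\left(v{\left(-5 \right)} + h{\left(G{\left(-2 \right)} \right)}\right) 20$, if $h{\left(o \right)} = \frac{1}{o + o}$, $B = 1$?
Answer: $- \frac{20995}{3} \approx -6998.3$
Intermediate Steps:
$h{\left(o \right)} = \frac{1}{2 o}$
$v{\left(n \right)} = \left(-5 + n\right) \left(n + 2 n \left(1 + n\right)\right)$ ($v{\left(n \right)} = \left(n - 5\right) \left(n + \left(n + 1\right) \left(n + n\right)\right) = \left(-5 + n\right) \left(n + \left(1 + n\right) 2 n\right) = \left(-5 + n\right) \left(n + 2 n \left(1 + n\right)\right)$)
$\left(v{\left(-5 \right)} + h{\left(G{\left(-2 \right)} \right)}\right) 20 = \left(- 5 \left(-15 - -35 + 2 \left(-5\right)^{2}\right) + \frac{1}{2 \cdot 6}\right) 20 = \left(- 5 \left(-15 + 35 + 2 \cdot 25\right) + \frac{1}{2} \cdot \frac{1}{6}\right) 20 = \left(- 5 \left(-15 + 35 + 50\right) + \frac{1}{12}\right) 20 = \left(\left(-5\right) 70 + \frac{1}{12}\right) 20 = \left(-350 + \frac{1}{12}\right) 20 = \left(- \frac{4199}{12}\right) 20 = - \frac{20995}{3}$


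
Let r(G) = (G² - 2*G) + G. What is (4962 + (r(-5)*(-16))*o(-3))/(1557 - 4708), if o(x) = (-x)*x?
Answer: -9282/3151 ≈ -2.9457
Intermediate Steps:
r(G) = G² - G
o(x) = -x²
(4962 + (r(-5)*(-16))*o(-3))/(1557 - 4708) = (4962 + (-5*(-1 - 5)*(-16))*(-1*(-3)²))/(1557 - 4708) = (4962 + (-5*(-6)*(-16))*(-1*9))/(-3151) = (4962 + (30*(-16))*(-9))*(-1/3151) = (4962 - 480*(-9))*(-1/3151) = (4962 + 4320)*(-1/3151) = 9282*(-1/3151) = -9282/3151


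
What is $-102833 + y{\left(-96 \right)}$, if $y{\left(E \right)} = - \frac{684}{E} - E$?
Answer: $- \frac{821839}{8} \approx -1.0273 \cdot 10^{5}$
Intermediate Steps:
$y{\left(E \right)} = - E - \frac{684}{E}$
$-102833 + y{\left(-96 \right)} = -102833 - \left(-96 + \frac{684}{-96}\right) = -102833 + \left(96 - - \frac{57}{8}\right) = -102833 + \left(96 + \frac{57}{8}\right) = -102833 + \frac{825}{8} = - \frac{821839}{8}$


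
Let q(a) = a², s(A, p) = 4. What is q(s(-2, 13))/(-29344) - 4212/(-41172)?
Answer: 640303/6292454 ≈ 0.10176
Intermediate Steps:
q(s(-2, 13))/(-29344) - 4212/(-41172) = 4²/(-29344) - 4212/(-41172) = 16*(-1/29344) - 4212*(-1/41172) = -1/1834 + 351/3431 = 640303/6292454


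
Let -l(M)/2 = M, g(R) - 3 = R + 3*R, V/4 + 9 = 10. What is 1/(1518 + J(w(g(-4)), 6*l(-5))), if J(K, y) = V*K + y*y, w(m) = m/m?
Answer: 1/5122 ≈ 0.00019524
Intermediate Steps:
V = 4 (V = -36 + 4*10 = -36 + 40 = 4)
g(R) = 3 + 4*R (g(R) = 3 + (R + 3*R) = 3 + 4*R)
l(M) = -2*M
w(m) = 1
J(K, y) = y**2 + 4*K (J(K, y) = 4*K + y*y = 4*K + y**2 = y**2 + 4*K)
1/(1518 + J(w(g(-4)), 6*l(-5))) = 1/(1518 + ((6*(-2*(-5)))**2 + 4*1)) = 1/(1518 + ((6*10)**2 + 4)) = 1/(1518 + (60**2 + 4)) = 1/(1518 + (3600 + 4)) = 1/(1518 + 3604) = 1/5122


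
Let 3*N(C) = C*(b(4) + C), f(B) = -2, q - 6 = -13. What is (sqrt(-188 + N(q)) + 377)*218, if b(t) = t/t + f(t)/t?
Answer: 82186 + 109*I*sqrt(6222)/3 ≈ 82186.0 + 2866.0*I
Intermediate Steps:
q = -7 (q = 6 - 13 = -7)
b(t) = 1 - 2/t (b(t) = t/t - 2/t = 1 - 2/t)
N(C) = C*(1/2 + C)/3 (N(C) = (C*((-2 + 4)/4 + C))/3 = (C*((1/4)*2 + C))/3 = (C*(1/2 + C))/3 = C*(1/2 + C)/3)
(sqrt(-188 + N(q)) + 377)*218 = (sqrt(-188 + (1/6)*(-7)*(1 + 2*(-7))) + 377)*218 = (sqrt(-188 + (1/6)*(-7)*(1 - 14)) + 377)*218 = (sqrt(-188 + (1/6)*(-7)*(-13)) + 377)*218 = (sqrt(-188 + 91/6) + 377)*218 = (sqrt(-1037/6) + 377)*218 = (I*sqrt(6222)/6 + 377)*218 = (377 + I*sqrt(6222)/6)*218 = 82186 + 109*I*sqrt(6222)/3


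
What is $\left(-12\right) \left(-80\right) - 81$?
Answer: $879$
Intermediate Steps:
$\left(-12\right) \left(-80\right) - 81 = 960 - 81 = 879$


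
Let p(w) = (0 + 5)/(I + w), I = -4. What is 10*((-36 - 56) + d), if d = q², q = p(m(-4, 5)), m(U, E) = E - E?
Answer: -7235/8 ≈ -904.38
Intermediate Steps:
m(U, E) = 0
p(w) = 5/(-4 + w) (p(w) = (0 + 5)/(-4 + w) = 5/(-4 + w))
q = -5/4 (q = 5/(-4 + 0) = 5/(-4) = 5*(-¼) = -5/4 ≈ -1.2500)
d = 25/16 (d = (-5/4)² = 25/16 ≈ 1.5625)
10*((-36 - 56) + d) = 10*((-36 - 56) + 25/16) = 10*(-92 + 25/16) = 10*(-1447/16) = -7235/8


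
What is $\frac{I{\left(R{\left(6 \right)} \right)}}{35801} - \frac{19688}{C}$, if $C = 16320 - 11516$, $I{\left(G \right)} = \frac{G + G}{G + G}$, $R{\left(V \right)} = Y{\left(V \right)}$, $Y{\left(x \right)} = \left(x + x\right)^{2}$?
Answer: $- \frac{176211321}{42997001} \approx -4.0982$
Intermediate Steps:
$Y{\left(x \right)} = 4 x^{2}$ ($Y{\left(x \right)} = \left(2 x\right)^{2} = 4 x^{2}$)
$R{\left(V \right)} = 4 V^{2}$
$I{\left(G \right)} = 1$ ($I{\left(G \right)} = \frac{2 G}{2 G} = 2 G \frac{1}{2 G} = 1$)
$C = 4804$ ($C = 16320 - 11516 = 4804$)
$\frac{I{\left(R{\left(6 \right)} \right)}}{35801} - \frac{19688}{C} = 1 \cdot \frac{1}{35801} - \frac{19688}{4804} = 1 \cdot \frac{1}{35801} - \frac{4922}{1201} = \frac{1}{35801} - \frac{4922}{1201} = - \frac{176211321}{42997001}$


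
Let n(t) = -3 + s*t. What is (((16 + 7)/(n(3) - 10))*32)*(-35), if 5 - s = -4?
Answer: -1840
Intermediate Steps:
s = 9 (s = 5 - 1*(-4) = 5 + 4 = 9)
n(t) = -3 + 9*t
(((16 + 7)/(n(3) - 10))*32)*(-35) = (((16 + 7)/((-3 + 9*3) - 10))*32)*(-35) = ((23/((-3 + 27) - 10))*32)*(-35) = ((23/(24 - 10))*32)*(-35) = ((23/14)*32)*(-35) = (368/7)*(-35) = -1840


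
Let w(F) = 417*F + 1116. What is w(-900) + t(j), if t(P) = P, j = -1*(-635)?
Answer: -373549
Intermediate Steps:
j = 635
w(F) = 1116 + 417*F
w(-900) + t(j) = (1116 + 417*(-900)) + 635 = (1116 - 375300) + 635 = -374184 + 635 = -373549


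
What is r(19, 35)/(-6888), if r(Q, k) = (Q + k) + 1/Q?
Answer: -1027/130872 ≈ -0.0078474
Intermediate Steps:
r(Q, k) = Q + k + 1/Q
r(19, 35)/(-6888) = (19 + 35 + 1/19)/(-6888) = (19 + 35 + 1/19)*(-1/6888) = (1027/19)*(-1/6888) = -1027/130872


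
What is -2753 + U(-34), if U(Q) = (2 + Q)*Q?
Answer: -1665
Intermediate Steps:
U(Q) = Q*(2 + Q)
-2753 + U(-34) = -2753 - 34*(2 - 34) = -2753 - 34*(-32) = -2753 + 1088 = -1665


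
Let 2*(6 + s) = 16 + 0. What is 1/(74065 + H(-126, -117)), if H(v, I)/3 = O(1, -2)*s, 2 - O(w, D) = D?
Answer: 1/74089 ≈ 1.3497e-5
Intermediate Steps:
O(w, D) = 2 - D
s = 2 (s = -6 + (16 + 0)/2 = -6 + (½)*16 = -6 + 8 = 2)
H(v, I) = 24 (H(v, I) = 3*((2 - 1*(-2))*2) = 3*((2 + 2)*2) = 3*(4*2) = 3*8 = 24)
1/(74065 + H(-126, -117)) = 1/(74065 + 24) = 1/74089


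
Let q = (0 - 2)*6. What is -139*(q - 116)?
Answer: 17792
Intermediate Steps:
q = -12 (q = -2*6 = -12)
-139*(q - 116) = -139*(-12 - 116) = -139*(-128) = 17792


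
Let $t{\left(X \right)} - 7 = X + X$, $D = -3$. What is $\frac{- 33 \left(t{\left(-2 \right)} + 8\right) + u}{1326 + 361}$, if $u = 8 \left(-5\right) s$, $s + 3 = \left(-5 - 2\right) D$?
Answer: $- \frac{1083}{1687} \approx -0.64197$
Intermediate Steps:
$t{\left(X \right)} = 7 + 2 X$ ($t{\left(X \right)} = 7 + \left(X + X\right) = 7 + 2 X$)
$s = 18$ ($s = -3 + \left(-5 - 2\right) \left(-3\right) = -3 - -21 = -3 + 21 = 18$)
$u = -720$ ($u = 8 \left(-5\right) 18 = \left(-40\right) 18 = -720$)
$\frac{- 33 \left(t{\left(-2 \right)} + 8\right) + u}{1326 + 361} = \frac{- 33 \left(\left(7 + 2 \left(-2\right)\right) + 8\right) - 720}{1326 + 361} = \frac{- 33 \left(\left(7 - 4\right) + 8\right) - 720}{1687} = \left(- 33 \left(3 + 8\right) - 720\right) \frac{1}{1687} = \left(\left(-33\right) 11 - 720\right) \frac{1}{1687} = \left(-363 - 720\right) \frac{1}{1687} = \left(-1083\right) \frac{1}{1687} = - \frac{1083}{1687}$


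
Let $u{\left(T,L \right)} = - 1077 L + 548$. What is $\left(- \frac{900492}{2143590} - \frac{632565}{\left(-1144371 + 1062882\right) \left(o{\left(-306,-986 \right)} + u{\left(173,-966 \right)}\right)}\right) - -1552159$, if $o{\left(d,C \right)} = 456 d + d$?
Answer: $\frac{13572864129771113178807}{8744508650944160} \approx 1.5522 \cdot 10^{6}$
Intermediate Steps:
$o{\left(d,C \right)} = 457 d$
$u{\left(T,L \right)} = 548 - 1077 L$
$\left(- \frac{900492}{2143590} - \frac{632565}{\left(-1144371 + 1062882\right) \left(o{\left(-306,-986 \right)} + u{\left(173,-966 \right)}\right)}\right) - -1552159 = \left(- \frac{900492}{2143590} - \frac{632565}{\left(-1144371 + 1062882\right) \left(457 \left(-306\right) + \left(548 - -1040382\right)\right)}\right) - -1552159 = \left(\left(-900492\right) \frac{1}{2143590} - \frac{632565}{\left(-81489\right) \left(-139842 + \left(548 + 1040382\right)\right)}\right) + 1552159 = \left(- \frac{150082}{357265} - \frac{632565}{\left(-81489\right) \left(-139842 + 1040930\right)}\right) + 1552159 = \left(- \frac{150082}{357265} - \frac{632565}{\left(-81489\right) 901088}\right) + 1552159 = \left(- \frac{150082}{357265} - \frac{632565}{-73428760032}\right) + 1552159 = \left(- \frac{150082}{357265} - - \frac{210855}{24476253344}\right) + 1552159 = \left(- \frac{150082}{357265} + \frac{210855}{24476253344}\right) + 1552159 = - \frac{3673369723262633}{8744508650944160} + 1552159 = \frac{13572864129771113178807}{8744508650944160}$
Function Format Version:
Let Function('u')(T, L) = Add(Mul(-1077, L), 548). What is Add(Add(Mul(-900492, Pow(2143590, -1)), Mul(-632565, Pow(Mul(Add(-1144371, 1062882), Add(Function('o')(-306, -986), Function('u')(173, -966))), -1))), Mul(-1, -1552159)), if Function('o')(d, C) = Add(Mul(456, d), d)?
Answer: Rational(13572864129771113178807, 8744508650944160) ≈ 1.5522e+6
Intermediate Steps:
Function('o')(d, C) = Mul(457, d)
Function('u')(T, L) = Add(548, Mul(-1077, L))
Add(Add(Mul(-900492, Pow(2143590, -1)), Mul(-632565, Pow(Mul(Add(-1144371, 1062882), Add(Function('o')(-306, -986), Function('u')(173, -966))), -1))), Mul(-1, -1552159)) = Add(Add(Mul(-900492, Pow(2143590, -1)), Mul(-632565, Pow(Mul(Add(-1144371, 1062882), Add(Mul(457, -306), Add(548, Mul(-1077, -966)))), -1))), Mul(-1, -1552159)) = Add(Add(Mul(-900492, Rational(1, 2143590)), Mul(-632565, Pow(Mul(-81489, Add(-139842, Add(548, 1040382))), -1))), 1552159) = Add(Add(Rational(-150082, 357265), Mul(-632565, Pow(Mul(-81489, Add(-139842, 1040930)), -1))), 1552159) = Add(Add(Rational(-150082, 357265), Mul(-632565, Pow(Mul(-81489, 901088), -1))), 1552159) = Add(Add(Rational(-150082, 357265), Mul(-632565, Pow(-73428760032, -1))), 1552159) = Add(Add(Rational(-150082, 357265), Mul(-632565, Rational(-1, 73428760032))), 1552159) = Add(Add(Rational(-150082, 357265), Rational(210855, 24476253344)), 1552159) = Add(Rational(-3673369723262633, 8744508650944160), 1552159) = Rational(13572864129771113178807, 8744508650944160)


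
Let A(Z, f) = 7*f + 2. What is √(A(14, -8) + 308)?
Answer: √254 ≈ 15.937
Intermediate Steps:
A(Z, f) = 2 + 7*f
√(A(14, -8) + 308) = √((2 + 7*(-8)) + 308) = √((2 - 56) + 308) = √(-54 + 308) = √254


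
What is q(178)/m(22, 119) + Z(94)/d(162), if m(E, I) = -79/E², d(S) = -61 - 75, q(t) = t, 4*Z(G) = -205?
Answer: -46850493/42976 ≈ -1090.2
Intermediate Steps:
Z(G) = -205/4 (Z(G) = (¼)*(-205) = -205/4)
d(S) = -136
m(E, I) = -79/E²
q(178)/m(22, 119) + Z(94)/d(162) = 178/((-79/22²)) - 205/4/(-136) = 178/((-79*1/484)) - 205/4*(-1/136) = 178/(-79/484) + 205/544 = 178*(-484/79) + 205/544 = -86152/79 + 205/544 = -46850493/42976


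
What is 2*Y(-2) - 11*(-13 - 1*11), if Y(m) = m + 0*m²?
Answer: 260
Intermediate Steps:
Y(m) = m (Y(m) = m + 0 = m)
2*Y(-2) - 11*(-13 - 1*11) = 2*(-2) - 11*(-13 - 1*11) = -4 - 11*(-13 - 11) = -4 - 11*(-24) = -4 + 264 = 260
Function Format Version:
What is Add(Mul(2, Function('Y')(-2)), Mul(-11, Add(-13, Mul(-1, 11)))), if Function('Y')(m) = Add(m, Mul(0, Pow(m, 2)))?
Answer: 260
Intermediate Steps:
Function('Y')(m) = m (Function('Y')(m) = Add(m, 0) = m)
Add(Mul(2, Function('Y')(-2)), Mul(-11, Add(-13, Mul(-1, 11)))) = Add(Mul(2, -2), Mul(-11, Add(-13, Mul(-1, 11)))) = Add(-4, Mul(-11, Add(-13, -11))) = Add(-4, Mul(-11, -24)) = Add(-4, 264) = 260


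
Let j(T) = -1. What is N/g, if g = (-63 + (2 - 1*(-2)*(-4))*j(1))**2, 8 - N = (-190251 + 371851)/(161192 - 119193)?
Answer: 51464/45484917 ≈ 0.0011315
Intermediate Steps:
N = 154392/41999 (N = 8 - (-190251 + 371851)/(161192 - 119193) = 8 - 181600/41999 = 154392/41999 ≈ 3.6761)
g = 3249 (g = (-63 + (2 - 1*(-2)*(-4))*(-1))**2 = (-63 + (2 + 2*(-4))*(-1))**2 = (-63 + (2 - 8)*(-1))**2 = (-63 - 6*(-1))**2 = (-63 + 6)**2 = (-57)**2 = 3249)
N/g = (154392/41999)/3249 = (154392/41999)*(1/3249) = 51464/45484917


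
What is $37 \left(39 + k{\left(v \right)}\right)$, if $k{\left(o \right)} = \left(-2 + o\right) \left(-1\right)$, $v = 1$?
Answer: $1480$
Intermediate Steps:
$k{\left(o \right)} = 2 - o$
$37 \left(39 + k{\left(v \right)}\right) = 37 \left(39 + \left(2 - 1\right)\right) = 37 \left(39 + 1\right) = 37 \cdot 40 = 1480$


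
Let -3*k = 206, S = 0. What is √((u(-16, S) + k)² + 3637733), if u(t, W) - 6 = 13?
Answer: √32761798/3 ≈ 1907.9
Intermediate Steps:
u(t, W) = 19 (u(t, W) = 6 + 13 = 19)
k = -206/3 (k = -⅓*206 = -206/3 ≈ -68.667)
√((u(-16, S) + k)² + 3637733) = √((19 - 206/3)² + 3637733) = √((-149/3)² + 3637733) = √(22201/9 + 3637733) = √(32761798/9) = √32761798/3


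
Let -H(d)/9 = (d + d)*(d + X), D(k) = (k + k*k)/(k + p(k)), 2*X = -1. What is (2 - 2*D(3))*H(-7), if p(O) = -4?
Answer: -24570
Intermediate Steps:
X = -½ (X = (½)*(-1) = -½ ≈ -0.50000)
D(k) = (k + k²)/(-4 + k) (D(k) = (k + k*k)/(k - 4) = (k + k²)/(-4 + k))
H(d) = -18*d*(-½ + d) (H(d) = -9*(d + d)*(d - ½) = -9*2*d*(-½ + d) = -18*d*(-½ + d))
(2 - 2*D(3))*H(-7) = (2 - 6*(1 + 3)/(-4 + 3))*(9*(-7)*(1 - 2*(-7))) = (2 - 6*4/(-1))*(9*(-7)*(1 + 14)) = (2 - 6*(-1)*4)*(9*(-7)*15) = (2 - 2*(-12))*(-945) = (2 + 24)*(-945) = 26*(-945) = -24570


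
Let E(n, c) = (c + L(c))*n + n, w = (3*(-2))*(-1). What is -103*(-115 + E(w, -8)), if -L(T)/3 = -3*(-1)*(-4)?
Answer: -6077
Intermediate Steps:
w = 6 (w = -6*(-1) = 6)
L(T) = 36 (L(T) = -3*(-3*(-1))*(-4) = -9*(-4) = -3*(-12) = 36)
E(n, c) = n + n*(36 + c) (E(n, c) = (c + 36)*n + n = (36 + c)*n + n = n*(36 + c) + n = n + n*(36 + c))
-103*(-115 + E(w, -8)) = -103*(-115 + 6*(37 - 8)) = -103*(-115 + 6*29) = -103*(-115 + 174) = -103*59 = -6077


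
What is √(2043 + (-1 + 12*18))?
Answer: √2258 ≈ 47.518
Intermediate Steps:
√(2043 + (-1 + 12*18)) = √(2043 + (-1 + 216)) = √(2043 + 215) = √2258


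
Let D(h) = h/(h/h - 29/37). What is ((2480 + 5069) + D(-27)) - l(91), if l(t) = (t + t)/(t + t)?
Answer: 59385/8 ≈ 7423.1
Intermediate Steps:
D(h) = 37*h/8 (D(h) = h/(1 - 29*1/37) = h/(1 - 29/37) = h/(8/37) = h*(37/8) = 37*h/8)
l(t) = 1 (l(t) = (2*t)/((2*t)) = (2*t)*(1/(2*t)) = 1)
((2480 + 5069) + D(-27)) - l(91) = ((2480 + 5069) + (37/8)*(-27)) - 1*1 = (7549 - 999/8) - 1 = 59393/8 - 1 = 59385/8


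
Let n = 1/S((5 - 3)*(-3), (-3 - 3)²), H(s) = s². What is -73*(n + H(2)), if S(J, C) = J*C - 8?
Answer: -65335/224 ≈ -291.67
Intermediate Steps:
S(J, C) = -8 + C*J (S(J, C) = C*J - 8 = -8 + C*J)
n = -1/224 (n = 1/(-8 + (-3 - 3)²*((5 - 3)*(-3))) = 1/(-8 + (-6)²*(2*(-3))) = 1/(-8 + 36*(-6)) = 1/(-8 - 216) = 1/(-224) = -1/224 ≈ -0.0044643)
-73*(n + H(2)) = -73*(-1/224 + 2²) = -73*(-1/224 + 4) = -73*895/224 = -65335/224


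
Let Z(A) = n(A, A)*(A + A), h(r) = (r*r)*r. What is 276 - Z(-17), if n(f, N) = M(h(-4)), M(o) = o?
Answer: -1900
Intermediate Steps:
h(r) = r³ (h(r) = r²*r = r³)
n(f, N) = -64 (n(f, N) = (-4)³ = -64)
Z(A) = -128*A (Z(A) = -64*(A + A) = -128*A)
276 - Z(-17) = 276 - (-128)*(-17) = 276 - 1*2176 = 276 - 2176 = -1900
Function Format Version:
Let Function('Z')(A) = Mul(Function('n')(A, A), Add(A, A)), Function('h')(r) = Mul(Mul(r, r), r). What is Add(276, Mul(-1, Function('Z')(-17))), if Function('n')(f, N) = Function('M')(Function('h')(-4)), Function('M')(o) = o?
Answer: -1900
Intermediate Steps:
Function('h')(r) = Pow(r, 3) (Function('h')(r) = Mul(Pow(r, 2), r) = Pow(r, 3))
Function('n')(f, N) = -64 (Function('n')(f, N) = Pow(-4, 3) = -64)
Function('Z')(A) = Mul(-128, A) (Function('Z')(A) = Mul(-64, Add(A, A)) = Mul(-64, Mul(2, A)) = Mul(-128, A))
Add(276, Mul(-1, Function('Z')(-17))) = Add(276, Mul(-1, Mul(-128, -17))) = Add(276, Mul(-1, 2176)) = Add(276, -2176) = -1900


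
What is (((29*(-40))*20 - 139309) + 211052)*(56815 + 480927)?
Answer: 26103609906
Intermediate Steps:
(((29*(-40))*20 - 139309) + 211052)*(56815 + 480927) = ((-1160*20 - 139309) + 211052)*537742 = ((-23200 - 139309) + 211052)*537742 = (-162509 + 211052)*537742 = 48543*537742 = 26103609906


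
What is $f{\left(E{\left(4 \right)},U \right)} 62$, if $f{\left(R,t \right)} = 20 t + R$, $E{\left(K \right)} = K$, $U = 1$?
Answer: $1488$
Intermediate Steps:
$f{\left(R,t \right)} = R + 20 t$
$f{\left(E{\left(4 \right)},U \right)} 62 = \left(4 + 20 \cdot 1\right) 62 = \left(4 + 20\right) 62 = 24 \cdot 62 = 1488$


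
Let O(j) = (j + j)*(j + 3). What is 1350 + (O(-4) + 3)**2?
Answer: 1471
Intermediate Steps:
O(j) = 2*j*(3 + j) (O(j) = (2*j)*(3 + j) = 2*j*(3 + j))
1350 + (O(-4) + 3)**2 = 1350 + (2*(-4)*(3 - 4) + 3)**2 = 1350 + (2*(-4)*(-1) + 3)**2 = 1350 + (8 + 3)**2 = 1350 + 11**2 = 1350 + 121 = 1471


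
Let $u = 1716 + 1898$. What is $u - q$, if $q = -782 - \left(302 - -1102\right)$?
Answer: $5800$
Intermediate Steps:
$u = 3614$
$q = -2186$ ($q = -782 - \left(302 + 1102\right) = -782 - 1404 = -2186$)
$u - q = 3614 - -2186 = 3614 + 2186 = 5800$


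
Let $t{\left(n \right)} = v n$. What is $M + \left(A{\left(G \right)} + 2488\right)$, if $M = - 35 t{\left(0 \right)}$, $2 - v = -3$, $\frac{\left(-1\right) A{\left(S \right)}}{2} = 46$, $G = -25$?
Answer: $2396$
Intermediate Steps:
$A{\left(S \right)} = -92$ ($A{\left(S \right)} = \left(-2\right) 46 = -92$)
$v = 5$ ($v = 2 - -3 = 2 + 3 = 5$)
$t{\left(n \right)} = 5 n$
$M = 0$ ($M = - 35 \cdot 5 \cdot 0 = \left(-35\right) 0 = 0$)
$M + \left(A{\left(G \right)} + 2488\right) = 0 + \left(-92 + 2488\right) = 0 + 2396 = 2396$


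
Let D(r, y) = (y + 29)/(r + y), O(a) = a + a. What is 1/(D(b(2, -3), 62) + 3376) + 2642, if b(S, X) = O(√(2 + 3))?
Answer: 115248462120204/43621668889 + 182*√5/43621668889 ≈ 2642.0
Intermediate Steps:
O(a) = 2*a
b(S, X) = 2*√5 (b(S, X) = 2*√(2 + 3) = 2*√5)
D(r, y) = (29 + y)/(r + y)
1/(D(b(2, -3), 62) + 3376) + 2642 = 1/((29 + 62)/(2*√5 + 62) + 3376) + 2642 = 1/(91/(62 + 2*√5) + 3376) + 2642 = 1/(3376 + 91/(62 + 2*√5)) + 2642 = 2642 + 1/(3376 + 91/(62 + 2*√5))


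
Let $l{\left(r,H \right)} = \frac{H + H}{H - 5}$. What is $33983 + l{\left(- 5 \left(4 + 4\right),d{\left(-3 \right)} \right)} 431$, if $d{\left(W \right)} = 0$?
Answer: $33983$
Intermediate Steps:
$l{\left(r,H \right)} = \frac{2 H}{-5 + H}$
$33983 + l{\left(- 5 \left(4 + 4\right),d{\left(-3 \right)} \right)} 431 = 33983 + 2 \cdot 0 \frac{1}{-5 + 0} \cdot 431 = 33983 + 2 \cdot 0 \frac{1}{-5} \cdot 431 = 33983 + 2 \cdot 0 \left(- \frac{1}{5}\right) 431 = 33983 + 0 \cdot 431 = 33983 + 0 = 33983$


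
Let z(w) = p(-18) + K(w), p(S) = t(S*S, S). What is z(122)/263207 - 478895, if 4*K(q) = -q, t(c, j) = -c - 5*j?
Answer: -252097033059/526414 ≈ -4.7890e+5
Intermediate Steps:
K(q) = -q/4 (K(q) = (-q)/4 = -q/4)
p(S) = -S² - 5*S (p(S) = -S*S - 5*S = -S² - 5*S)
z(w) = -234 - w/4 (z(w) = -18*(-5 - 1*(-18)) - w/4 = -18*(-5 + 18) - w/4 = -18*13 - w/4 = -234 - w/4)
z(122)/263207 - 478895 = (-234 - ¼*122)/263207 - 478895 = (-234 - 61/2)*(1/263207) - 478895 = -529/2*1/263207 - 478895 = -529/526414 - 478895 = -252097033059/526414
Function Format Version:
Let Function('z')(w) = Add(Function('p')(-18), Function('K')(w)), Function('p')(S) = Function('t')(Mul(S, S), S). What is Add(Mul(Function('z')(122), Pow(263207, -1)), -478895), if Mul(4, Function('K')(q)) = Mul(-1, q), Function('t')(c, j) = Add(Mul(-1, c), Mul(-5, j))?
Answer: Rational(-252097033059, 526414) ≈ -4.7890e+5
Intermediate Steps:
Function('K')(q) = Mul(Rational(-1, 4), q) (Function('K')(q) = Mul(Rational(1, 4), Mul(-1, q)) = Mul(Rational(-1, 4), q))
Function('p')(S) = Add(Mul(-1, Pow(S, 2)), Mul(-5, S)) (Function('p')(S) = Add(Mul(-1, Mul(S, S)), Mul(-5, S)) = Add(Mul(-1, Pow(S, 2)), Mul(-5, S)))
Function('z')(w) = Add(-234, Mul(Rational(-1, 4), w)) (Function('z')(w) = Add(Mul(-18, Add(-5, Mul(-1, -18))), Mul(Rational(-1, 4), w)) = Add(Mul(-18, Add(-5, 18)), Mul(Rational(-1, 4), w)) = Add(Mul(-18, 13), Mul(Rational(-1, 4), w)) = Add(-234, Mul(Rational(-1, 4), w)))
Add(Mul(Function('z')(122), Pow(263207, -1)), -478895) = Add(Mul(Add(-234, Mul(Rational(-1, 4), 122)), Pow(263207, -1)), -478895) = Add(Mul(Add(-234, Rational(-61, 2)), Rational(1, 263207)), -478895) = Add(Mul(Rational(-529, 2), Rational(1, 263207)), -478895) = Add(Rational(-529, 526414), -478895) = Rational(-252097033059, 526414)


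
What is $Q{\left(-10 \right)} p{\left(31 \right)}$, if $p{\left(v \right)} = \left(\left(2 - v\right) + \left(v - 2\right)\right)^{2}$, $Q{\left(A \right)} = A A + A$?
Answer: $0$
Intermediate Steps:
$Q{\left(A \right)} = A + A^{2}$ ($Q{\left(A \right)} = A^{2} + A = A + A^{2}$)
$p{\left(v \right)} = 0$ ($p{\left(v \right)} = \left(\left(2 - v\right) + \left(v - 2\right)\right)^{2} = \left(\left(2 - v\right) + \left(-2 + v\right)\right)^{2} = 0^{2} = 0$)
$Q{\left(-10 \right)} p{\left(31 \right)} = - 10 \left(1 - 10\right) 0 = \left(-10\right) \left(-9\right) 0 = 90 \cdot 0 = 0$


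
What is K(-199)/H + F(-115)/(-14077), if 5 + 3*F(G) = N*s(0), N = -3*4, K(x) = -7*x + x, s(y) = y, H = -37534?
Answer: -3588296/113221311 ≈ -0.031693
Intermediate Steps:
K(x) = -6*x
N = -12
F(G) = -5/3 (F(G) = -5/3 + (-12*0)/3 = -5/3 + (⅓)*0 = -5/3 + 0 = -5/3)
K(-199)/H + F(-115)/(-14077) = -6*(-199)/(-37534) - 5/3/(-14077) = 1194*(-1/37534) - 5/3*(-1/14077) = -597/18767 + 5/42231 = -3588296/113221311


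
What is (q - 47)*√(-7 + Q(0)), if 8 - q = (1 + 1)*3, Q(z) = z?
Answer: -45*I*√7 ≈ -119.06*I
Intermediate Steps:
q = 2 (q = 8 - (1 + 1)*3 = 8 - 2*3 = 8 - 1*6 = 8 - 6 = 2)
(q - 47)*√(-7 + Q(0)) = (2 - 47)*√(-7 + 0) = -45*I*√7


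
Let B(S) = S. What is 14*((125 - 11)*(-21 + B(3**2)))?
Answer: -19152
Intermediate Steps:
14*((125 - 11)*(-21 + B(3**2))) = 14*((125 - 11)*(-21 + 3**2)) = 14*(114*(-21 + 9)) = 14*(114*(-12)) = 14*(-1368) = -19152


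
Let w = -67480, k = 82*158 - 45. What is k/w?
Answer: -12911/67480 ≈ -0.19133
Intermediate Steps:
k = 12911 (k = 12956 - 45 = 12911)
k/w = 12911/(-67480) = 12911*(-1/67480) = -12911/67480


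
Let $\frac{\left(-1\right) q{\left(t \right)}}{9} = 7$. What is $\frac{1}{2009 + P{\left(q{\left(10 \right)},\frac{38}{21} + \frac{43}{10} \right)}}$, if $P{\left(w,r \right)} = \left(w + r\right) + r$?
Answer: $\frac{105}{205613} \approx 0.00051067$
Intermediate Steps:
$q{\left(t \right)} = -63$ ($q{\left(t \right)} = \left(-9\right) 7 = -63$)
$P{\left(w,r \right)} = w + 2 r$ ($P{\left(w,r \right)} = \left(r + w\right) + r = w + 2 r$)
$\frac{1}{2009 + P{\left(q{\left(10 \right)},\frac{38}{21} + \frac{43}{10} \right)}} = \frac{1}{2009 - \left(63 - 2 \left(\frac{38}{21} + \frac{43}{10}\right)\right)} = \frac{1}{2009 + \left(-63 + 2 \cdot \frac{1283}{210}\right)} = \frac{1}{2009 + \left(-63 + \frac{1283}{105}\right)} = \frac{1}{2009 - \frac{5332}{105}} = \frac{1}{\frac{205613}{105}} = \frac{105}{205613}$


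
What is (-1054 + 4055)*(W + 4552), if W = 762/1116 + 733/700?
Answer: 889639904819/65100 ≈ 1.3666e+7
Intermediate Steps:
W = 112619/65100 (W = 762*(1/1116) + 733*(1/700) = 127/186 + 733/700 = 112619/65100 ≈ 1.7299)
(-1054 + 4055)*(W + 4552) = (-1054 + 4055)*(112619/65100 + 4552) = 3001*(296447819/65100) = 889639904819/65100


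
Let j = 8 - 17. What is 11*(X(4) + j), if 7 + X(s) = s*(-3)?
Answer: -308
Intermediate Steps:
j = -9
X(s) = -7 - 3*s (X(s) = -7 + s*(-3) = -7 - 3*s)
11*(X(4) + j) = 11*((-7 - 3*4) - 9) = 11*((-7 - 12) - 9) = 11*(-19 - 9) = 11*(-28) = -308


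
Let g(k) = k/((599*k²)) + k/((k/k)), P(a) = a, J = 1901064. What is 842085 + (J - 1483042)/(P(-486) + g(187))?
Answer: 14078095462012/16745943 ≈ 8.4069e+5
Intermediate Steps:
g(k) = k + 1/(599*k) (g(k) = k*(1/(599*k²)) + k/1 = 1/(599*k) + k*1 = 1/(599*k) + k = k + 1/(599*k))
842085 + (J - 1483042)/(P(-486) + g(187)) = 842085 + (1901064 - 1483042)/(-486 + (187 + (1/599)/187)) = 842085 + 418022/(-486 + (187 + (1/599)*(1/187))) = 842085 + 418022/(-486 + (187 + 1/112013)) = 842085 + 418022/(-486 + 20946432/112013) = 842085 + 418022/(-33491886/112013) = 842085 + 418022*(-112013/33491886) = 842085 - 23411949143/16745943 = 14078095462012/16745943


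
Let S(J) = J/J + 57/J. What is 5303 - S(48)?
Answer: 84813/16 ≈ 5300.8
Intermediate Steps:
S(J) = 1 + 57/J
5303 - S(48) = 5303 - (57 + 48)/48 = 5303 - 105/48 = 5303 - 1*35/16 = 5303 - 35/16 = 84813/16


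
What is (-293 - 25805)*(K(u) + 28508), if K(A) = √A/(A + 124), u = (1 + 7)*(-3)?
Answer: -744001784 - 13049*I*√6/25 ≈ -7.44e+8 - 1278.5*I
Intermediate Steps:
u = -24 (u = 8*(-3) = -24)
K(A) = √A/(124 + A)
(-293 - 25805)*(K(u) + 28508) = (-293 - 25805)*(√(-24)/(124 - 24) + 28508) = -26098*((2*I*√6)/100 + 28508) = -26098*((2*I*√6)*(1/100) + 28508) = -26098*(I*√6/50 + 28508) = -26098*(28508 + I*√6/50) = -744001784 - 13049*I*√6/25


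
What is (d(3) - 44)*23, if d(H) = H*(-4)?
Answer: -1288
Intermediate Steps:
d(H) = -4*H
(d(3) - 44)*23 = (-4*3 - 44)*23 = (-12 - 44)*23 = -56*23 = -1288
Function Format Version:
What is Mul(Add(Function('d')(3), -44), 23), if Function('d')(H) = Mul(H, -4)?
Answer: -1288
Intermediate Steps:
Function('d')(H) = Mul(-4, H)
Mul(Add(Function('d')(3), -44), 23) = Mul(Add(Mul(-4, 3), -44), 23) = Mul(Add(-12, -44), 23) = Mul(-56, 23) = -1288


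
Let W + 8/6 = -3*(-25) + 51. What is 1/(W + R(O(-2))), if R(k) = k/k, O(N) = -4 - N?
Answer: 3/377 ≈ 0.0079576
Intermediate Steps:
W = 374/3 (W = -4/3 + (-3*(-25) + 51) = -4/3 + (75 + 51) = -4/3 + 126 = 374/3 ≈ 124.67)
R(k) = 1
1/(W + R(O(-2))) = 1/(374/3 + 1) = 1/(377/3) = 3/377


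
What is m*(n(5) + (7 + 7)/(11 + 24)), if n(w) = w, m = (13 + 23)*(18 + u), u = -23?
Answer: -972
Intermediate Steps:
m = -180 (m = (13 + 23)*(18 - 23) = 36*(-5) = -180)
m*(n(5) + (7 + 7)/(11 + 24)) = -180*(5 + (7 + 7)/(11 + 24)) = -180*(5 + 14/35) = -180*(5 + 14*(1/35)) = -180*(5 + ⅖) = -180*27/5 = -972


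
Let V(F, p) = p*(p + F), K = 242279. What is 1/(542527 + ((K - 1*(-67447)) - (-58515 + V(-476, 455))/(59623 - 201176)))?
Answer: 141553/120638900839 ≈ 1.1734e-6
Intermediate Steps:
V(F, p) = p*(F + p)
1/(542527 + ((K - 1*(-67447)) - (-58515 + V(-476, 455))/(59623 - 201176))) = 1/(542527 + ((242279 - 1*(-67447)) - (-58515 + 455*(-476 + 455))/(59623 - 201176))) = 1/(542527 + ((242279 + 67447) - (-58515 + 455*(-21))/(-141553))) = 1/(542527 + (309726 - (-58515 - 9555)*(-1)/141553)) = 1/(542527 + (309726 - (-68070)*(-1)/141553)) = 1/(542527 + (309726 - 1*68070/141553)) = 1/(542527 + (309726 - 68070/141553)) = 1/(542527 + 43842576408/141553) = 1/(120638900839/141553) = 141553/120638900839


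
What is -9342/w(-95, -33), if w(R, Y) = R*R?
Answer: -9342/9025 ≈ -1.0351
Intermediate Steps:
w(R, Y) = R²
-9342/w(-95, -33) = -9342/((-95)²) = -9342/9025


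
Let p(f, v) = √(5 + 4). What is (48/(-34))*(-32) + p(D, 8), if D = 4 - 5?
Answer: 819/17 ≈ 48.176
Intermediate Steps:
D = -1
p(f, v) = 3 (p(f, v) = √9 = 3)
(48/(-34))*(-32) + p(D, 8) = (48/(-34))*(-32) + 3 = (48*(-1/34))*(-32) + 3 = -24/17*(-32) + 3 = 768/17 + 3 = 819/17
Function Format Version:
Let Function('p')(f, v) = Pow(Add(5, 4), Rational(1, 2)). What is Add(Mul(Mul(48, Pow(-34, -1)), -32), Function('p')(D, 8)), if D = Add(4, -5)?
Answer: Rational(819, 17) ≈ 48.176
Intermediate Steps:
D = -1
Function('p')(f, v) = 3 (Function('p')(f, v) = Pow(9, Rational(1, 2)) = 3)
Add(Mul(Mul(48, Pow(-34, -1)), -32), Function('p')(D, 8)) = Add(Mul(Mul(48, Pow(-34, -1)), -32), 3) = Add(Mul(Mul(48, Rational(-1, 34)), -32), 3) = Add(Mul(Rational(-24, 17), -32), 3) = Add(Rational(768, 17), 3) = Rational(819, 17)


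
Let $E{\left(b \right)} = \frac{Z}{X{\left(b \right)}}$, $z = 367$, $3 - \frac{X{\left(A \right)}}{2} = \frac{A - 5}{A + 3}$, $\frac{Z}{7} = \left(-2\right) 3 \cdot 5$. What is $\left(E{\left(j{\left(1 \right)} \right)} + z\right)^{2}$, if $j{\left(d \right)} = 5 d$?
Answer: $110224$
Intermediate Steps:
$Z = -210$ ($Z = 7 \left(-2\right) 3 \cdot 5 = 7 \left(\left(-6\right) 5\right) = 7 \left(-30\right) = -210$)
$X{\left(A \right)} = 6 - \frac{2 \left(-5 + A\right)}{3 + A}$ ($X{\left(A \right)} = 6 - 2 \frac{A - 5}{A + 3} = 6 - 2 \frac{-5 + A}{3 + A} = 6 - \frac{2 \left(-5 + A\right)}{3 + A}$)
$E{\left(b \right)} = - \frac{105 \left(3 + b\right)}{2 \left(7 + b\right)}$ ($E{\left(b \right)} = - \frac{210}{4 \frac{1}{3 + b} \left(7 + b\right)} = - 210 \frac{3 + b}{4 \left(7 + b\right)} = - \frac{105 \left(3 + b\right)}{2 \left(7 + b\right)}$)
$\left(E{\left(j{\left(1 \right)} \right)} + z\right)^{2} = \left(\frac{105 \left(-3 - 5 \cdot 1\right)}{2 \left(7 + 5 \cdot 1\right)} + 367\right)^{2} = \left(\frac{105 \left(-3 - 5\right)}{2 \left(7 + 5\right)} + 367\right)^{2} = \left(\frac{105 \left(-3 - 5\right)}{2 \cdot 12} + 367\right)^{2} = \left(\frac{105}{2} \cdot \frac{1}{12} \left(-8\right) + 367\right)^{2} = \left(-35 + 367\right)^{2} = 332^{2} = 110224$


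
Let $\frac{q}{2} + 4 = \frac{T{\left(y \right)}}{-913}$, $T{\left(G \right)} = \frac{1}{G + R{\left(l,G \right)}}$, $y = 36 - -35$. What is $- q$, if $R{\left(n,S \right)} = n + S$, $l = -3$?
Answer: $\frac{1015258}{126907} \approx 8.0$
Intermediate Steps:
$R{\left(n,S \right)} = S + n$
$y = 71$ ($y = 36 + 35 = 71$)
$T{\left(G \right)} = \frac{1}{-3 + 2 G}$ ($T{\left(G \right)} = \frac{1}{G + \left(G - 3\right)} = \frac{1}{G + \left(-3 + G\right)} = \frac{1}{-3 + 2 G}$)
$q = - \frac{1015258}{126907}$ ($q = -8 + 2 \frac{1}{\left(-3 + 2 \cdot 71\right) \left(-913\right)} = -8 + 2 \frac{1}{-3 + 142} \left(- \frac{1}{913}\right) = -8 + 2 \cdot \frac{1}{139} \left(- \frac{1}{913}\right) = -8 + 2 \left(- \frac{1}{126907}\right) = -8 - \frac{2}{126907} = - \frac{1015258}{126907} \approx -8.0$)
$- q = \left(-1\right) \left(- \frac{1015258}{126907}\right) = \frac{1015258}{126907}$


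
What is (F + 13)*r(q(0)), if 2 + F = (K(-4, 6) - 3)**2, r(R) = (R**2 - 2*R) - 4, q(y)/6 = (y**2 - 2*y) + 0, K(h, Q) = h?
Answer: -240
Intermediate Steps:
q(y) = -12*y + 6*y**2 (q(y) = 6*((y**2 - 2*y) + 0) = 6*(y**2 - 2*y) = -12*y + 6*y**2)
r(R) = -4 + R**2 - 2*R
F = 47 (F = -2 + (-4 - 3)**2 = -2 + (-7)**2 = -2 + 49 = 47)
(F + 13)*r(q(0)) = (47 + 13)*(-4 + (6*0*(-2 + 0))**2 - 12*0*(-2 + 0)) = 60*(-4 + (6*0*(-2))**2 - 12*0*(-2)) = 60*(-4 + 0**2 - 2*0) = 60*(-4 + 0 + 0) = 60*(-4) = -240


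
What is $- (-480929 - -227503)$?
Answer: $253426$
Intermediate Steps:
$- (-480929 - -227503) = - (-480929 + 227503) = \left(-1\right) \left(-253426\right) = 253426$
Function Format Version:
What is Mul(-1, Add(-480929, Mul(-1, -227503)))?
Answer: 253426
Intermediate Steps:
Mul(-1, Add(-480929, Mul(-1, -227503))) = Mul(-1, Add(-480929, 227503)) = Mul(-1, -253426) = 253426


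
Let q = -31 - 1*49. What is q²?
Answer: 6400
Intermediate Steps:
q = -80 (q = -31 - 49 = -80)
q² = (-80)² = 6400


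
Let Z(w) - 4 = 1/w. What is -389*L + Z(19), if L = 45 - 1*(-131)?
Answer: -1300739/19 ≈ -68460.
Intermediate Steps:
Z(w) = 4 + 1/w
L = 176 (L = 45 + 131 = 176)
-389*L + Z(19) = -389*176 + (4 + 1/19) = -68464 + (4 + 1/19) = -68464 + 77/19 = -1300739/19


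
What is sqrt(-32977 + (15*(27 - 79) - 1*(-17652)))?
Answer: I*sqrt(16105) ≈ 126.91*I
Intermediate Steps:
sqrt(-32977 + (15*(27 - 79) - 1*(-17652))) = sqrt(-32977 + (15*(-52) + 17652)) = sqrt(-32977 + (-780 + 17652)) = sqrt(-32977 + 16872) = sqrt(-16105) = I*sqrt(16105)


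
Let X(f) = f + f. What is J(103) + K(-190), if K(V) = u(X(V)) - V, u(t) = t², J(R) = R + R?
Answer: 144796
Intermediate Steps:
J(R) = 2*R
X(f) = 2*f
K(V) = -V + 4*V² (K(V) = (2*V)² - V = 4*V² - V = -V + 4*V²)
J(103) + K(-190) = 2*103 - 190*(-1 + 4*(-190)) = 206 - 190*(-1 - 760) = 206 - 190*(-761) = 206 + 144590 = 144796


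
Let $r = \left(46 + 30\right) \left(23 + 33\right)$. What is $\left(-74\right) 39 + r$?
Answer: $1370$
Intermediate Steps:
$r = 4256$ ($r = 76 \cdot 56 = 4256$)
$\left(-74\right) 39 + r = \left(-74\right) 39 + 4256 = -2886 + 4256 = 1370$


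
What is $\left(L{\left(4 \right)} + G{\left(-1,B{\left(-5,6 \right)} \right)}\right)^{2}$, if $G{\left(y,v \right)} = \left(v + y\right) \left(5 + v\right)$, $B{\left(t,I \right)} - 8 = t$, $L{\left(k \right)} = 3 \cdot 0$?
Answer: $256$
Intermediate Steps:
$L{\left(k \right)} = 0$
$B{\left(t,I \right)} = 8 + t$
$G{\left(y,v \right)} = \left(5 + v\right) \left(v + y\right)$
$\left(L{\left(4 \right)} + G{\left(-1,B{\left(-5,6 \right)} \right)}\right)^{2} = \left(0 + \left(\left(8 - 5\right)^{2} + 5 \left(8 - 5\right) + 5 \left(-1\right) + \left(8 - 5\right) \left(-1\right)\right)\right)^{2} = \left(0 + \left(3^{2} + 5 \cdot 3 - 5 + 3 \left(-1\right)\right)\right)^{2} = \left(0 + \left(9 + 15 - 5 - 3\right)\right)^{2} = \left(0 + 16\right)^{2} = 16^{2} = 256$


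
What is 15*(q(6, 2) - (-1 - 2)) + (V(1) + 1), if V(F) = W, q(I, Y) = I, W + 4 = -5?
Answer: 127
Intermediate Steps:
W = -9 (W = -4 - 5 = -9)
V(F) = -9
15*(q(6, 2) - (-1 - 2)) + (V(1) + 1) = 15*(6 - (-1 - 2)) + (-9 + 1) = 15*(6 - 1*(-3)) - 8 = 15*(6 + 3) - 8 = 15*9 - 8 = 135 - 8 = 127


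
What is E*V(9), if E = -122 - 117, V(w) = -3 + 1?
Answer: 478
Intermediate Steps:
V(w) = -2
E = -239
E*V(9) = -239*(-2) = 478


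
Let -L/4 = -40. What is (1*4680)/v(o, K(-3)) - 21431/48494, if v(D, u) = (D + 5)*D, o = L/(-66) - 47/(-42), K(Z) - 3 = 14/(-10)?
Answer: -1794947592253/1848736762 ≈ -970.91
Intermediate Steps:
L = 160 (L = -4*(-40) = 160)
K(Z) = 8/5 (K(Z) = 3 + 14/(-10) = 3 + 14*(-1/10) = 3 - 7/5 = 8/5)
o = -201/154 (o = 160/(-66) - 47/(-42) = 160*(-1/66) - 47*(-1/42) = -80/33 + 47/42 = -201/154 ≈ -1.3052)
v(D, u) = D*(5 + D) (v(D, u) = (5 + D)*D = D*(5 + D))
(1*4680)/v(o, K(-3)) - 21431/48494 = (1*4680)/((-201*(5 - 201/154)/154)) - 21431/48494 = 4680/((-201/154*569/154)) - 21431*1/48494 = 4680/(-114369/23716) - 21431/48494 = 4680*(-23716/114369) - 21431/48494 = -36996960/38123 - 21431/48494 = -1794947592253/1848736762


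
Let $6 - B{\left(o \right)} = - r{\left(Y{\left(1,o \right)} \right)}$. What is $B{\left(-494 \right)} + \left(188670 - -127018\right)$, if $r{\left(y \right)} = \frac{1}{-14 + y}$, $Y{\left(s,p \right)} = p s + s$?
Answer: $\frac{160056857}{507} \approx 3.1569 \cdot 10^{5}$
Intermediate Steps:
$Y{\left(s,p \right)} = s + p s$
$B{\left(o \right)} = 6 + \frac{1}{-13 + o}$ ($B{\left(o \right)} = 6 - - \frac{1}{-14 + 1 \left(1 + o\right)} = 6 - - \frac{1}{-14 + \left(1 + o\right)} = 6 - - \frac{1}{-13 + o} = 6 + \frac{1}{-13 + o}$)
$B{\left(-494 \right)} + \left(188670 - -127018\right) = \frac{-77 + 6 \left(-494\right)}{-13 - 494} + \left(188670 - -127018\right) = \frac{-77 - 2964}{-507} + \left(188670 + 127018\right) = \left(- \frac{1}{507}\right) \left(-3041\right) + 315688 = \frac{3041}{507} + 315688 = \frac{160056857}{507}$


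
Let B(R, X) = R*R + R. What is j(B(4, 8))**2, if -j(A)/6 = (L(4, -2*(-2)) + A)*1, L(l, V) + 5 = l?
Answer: 12996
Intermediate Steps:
L(l, V) = -5 + l
B(R, X) = R + R**2 (B(R, X) = R**2 + R = R + R**2)
j(A) = 6 - 6*A (j(A) = -6*((-5 + 4) + A) = -6*(-1 + A) = 6 - 6*A)
j(B(4, 8))**2 = (6 - 24*(1 + 4))**2 = (6 - 24*5)**2 = (6 - 6*20)**2 = (6 - 120)**2 = (-114)**2 = 12996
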